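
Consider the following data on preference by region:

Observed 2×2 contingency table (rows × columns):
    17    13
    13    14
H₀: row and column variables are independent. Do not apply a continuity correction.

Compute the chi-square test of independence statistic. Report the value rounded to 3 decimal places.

test statistic = 0.414

Row totals [30, 27], col totals [30, 27], n=57
χ² = (17−15.79)²/15.79 + (13−14.21)²/14.21 + (13−14.21)²/14.21 + (14−12.79)²/12.79 = 0.4136
df = 1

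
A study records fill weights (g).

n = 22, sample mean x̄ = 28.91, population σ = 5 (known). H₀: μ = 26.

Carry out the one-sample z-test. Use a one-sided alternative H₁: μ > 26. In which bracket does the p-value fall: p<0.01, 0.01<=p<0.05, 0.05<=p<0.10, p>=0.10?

p-value bracket: p<0.01

SE = σ/√n = 5/√22 = 1.0660
z = (x̄−μ₀)/SE = (28.91−26)/1.0660 = 2.7298
p-value (one-sided, H₁ greater) = 0.00317
→ bracket: p<0.01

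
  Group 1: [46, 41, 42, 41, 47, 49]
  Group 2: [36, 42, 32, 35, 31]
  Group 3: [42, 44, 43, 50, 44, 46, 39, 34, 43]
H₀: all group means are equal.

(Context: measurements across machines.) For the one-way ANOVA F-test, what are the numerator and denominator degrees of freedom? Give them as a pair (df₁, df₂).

k = 3 groups, N = 20 total
df = (k−1, N−k) = (3−1, 20−3) = (2, 17)

degrees of freedom = [2, 17]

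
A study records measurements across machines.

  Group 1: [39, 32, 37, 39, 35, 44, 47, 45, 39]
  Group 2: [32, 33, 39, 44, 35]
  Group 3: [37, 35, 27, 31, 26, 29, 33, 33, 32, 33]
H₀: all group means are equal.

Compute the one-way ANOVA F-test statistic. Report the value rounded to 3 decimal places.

Group means [39.67, 36.60, 31.60], grand mean 35.667
SSB = Σnᵢ(x̄ᵢ−x̄)² = 313.733; SSW = ΣΣ(x−x̄ᵢ)² = 393.600
MSB = 313.733/2 = 156.8667; MSW = 393.600/21 = 18.7429
F = MSB/MSW = 8.3694
df = (2, 21)

test statistic = 8.369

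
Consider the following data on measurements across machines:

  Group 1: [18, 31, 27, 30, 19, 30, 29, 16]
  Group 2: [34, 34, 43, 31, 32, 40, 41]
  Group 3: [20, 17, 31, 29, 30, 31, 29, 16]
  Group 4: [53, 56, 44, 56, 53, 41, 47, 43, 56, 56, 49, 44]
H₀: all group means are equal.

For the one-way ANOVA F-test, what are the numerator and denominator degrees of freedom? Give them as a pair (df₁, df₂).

k = 4 groups, N = 35 total
df = (k−1, N−k) = (4−1, 35−4) = (3, 31)

degrees of freedom = [3, 31]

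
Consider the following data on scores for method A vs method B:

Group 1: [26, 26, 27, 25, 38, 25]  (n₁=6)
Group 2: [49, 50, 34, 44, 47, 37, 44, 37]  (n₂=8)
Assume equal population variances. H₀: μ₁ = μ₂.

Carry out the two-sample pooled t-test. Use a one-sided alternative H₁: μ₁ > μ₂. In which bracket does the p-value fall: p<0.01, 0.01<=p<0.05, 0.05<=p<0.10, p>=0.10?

x̄₁=27.833, s₁=5.037, n₁=6
x̄₂=42.750, s₂=6.042, n₂=8
s_p² = [5·5.037² + 7·6.042²]/12 = 31.8611
SE = √(s_p²·(1/6+1/8)) = 3.0484
t = (27.833−42.750)/3.0484 = -4.8933
df = 12
p-value (one-sided, H₁ greater) = 0.99981
→ bracket: p>=0.10

p-value bracket: p>=0.10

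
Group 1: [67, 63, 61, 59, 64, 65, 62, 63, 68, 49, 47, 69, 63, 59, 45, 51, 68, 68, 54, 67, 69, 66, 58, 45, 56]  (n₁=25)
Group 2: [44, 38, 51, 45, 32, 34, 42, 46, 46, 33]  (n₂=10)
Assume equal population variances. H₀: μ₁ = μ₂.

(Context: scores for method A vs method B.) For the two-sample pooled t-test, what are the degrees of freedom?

df = n₁ + n₂ − 2 = 25 + 10 − 2 = 33

degrees of freedom = 33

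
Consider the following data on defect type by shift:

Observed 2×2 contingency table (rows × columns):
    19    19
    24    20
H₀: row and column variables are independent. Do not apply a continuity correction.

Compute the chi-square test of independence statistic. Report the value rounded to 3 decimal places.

Row totals [38, 44], col totals [43, 39], n=82
χ² = (19−19.93)²/19.93 + (19−18.07)²/18.07 + (24−23.07)²/23.07 + (20−20.93)²/20.93 = 0.1689
df = 1

test statistic = 0.169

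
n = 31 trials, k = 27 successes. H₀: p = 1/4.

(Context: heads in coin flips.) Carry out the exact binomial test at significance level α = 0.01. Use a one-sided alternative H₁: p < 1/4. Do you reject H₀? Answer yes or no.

reject H₀: no

Exact binomial: n=31, k=27, p₀=1/4=0.2500
P(X≤27) from Σ C(n,i)·p₀^i·(1−p₀)^(n−i)
p-value (one-sided, H₁ less) = 1.00000
At α=0.01: p ≥ α → fail to reject H₀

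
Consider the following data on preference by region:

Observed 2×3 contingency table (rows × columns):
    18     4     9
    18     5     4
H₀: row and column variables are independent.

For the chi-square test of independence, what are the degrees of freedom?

df = (r−1)(c−1) = (2−1)·(3−1) = 2

degrees of freedom = 2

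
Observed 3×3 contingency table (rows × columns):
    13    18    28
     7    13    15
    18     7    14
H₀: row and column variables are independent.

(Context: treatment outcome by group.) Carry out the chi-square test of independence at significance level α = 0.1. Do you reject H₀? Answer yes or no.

reject H₀: yes

Row totals [59, 35, 39], col totals [38, 38, 57], n=133
χ² = (13−16.86)²/16.86 + (18−16.86)²/16.86 + (28−25.29)²/25.29 + (7−10.00)²/10.00 + (13−10.00)²/10.00 + (15−15.00)²/15.00 + (18−11.14)²/11.14 + (7−11.14)²/11.14 + (14−16.71)²/16.71 = 9.2523
df = 4
p-value (upper-tail) = 0.05509
At α=0.1: p < α → reject H₀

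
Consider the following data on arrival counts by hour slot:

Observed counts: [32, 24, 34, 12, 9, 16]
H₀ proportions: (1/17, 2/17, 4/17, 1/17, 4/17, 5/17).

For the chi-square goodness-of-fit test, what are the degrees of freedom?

df = k − 1 = 6 − 1 = 5

degrees of freedom = 5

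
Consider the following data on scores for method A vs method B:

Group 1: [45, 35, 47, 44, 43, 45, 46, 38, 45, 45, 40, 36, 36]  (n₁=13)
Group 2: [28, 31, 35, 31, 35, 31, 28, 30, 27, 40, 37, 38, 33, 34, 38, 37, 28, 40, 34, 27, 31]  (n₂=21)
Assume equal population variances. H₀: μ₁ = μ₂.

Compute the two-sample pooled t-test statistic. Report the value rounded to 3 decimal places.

x̄₁=41.923, s₁=4.310, n₁=13
x̄₂=33.000, s₂=4.254, n₂=21
s_p² = [12·4.310² + 20·4.254²]/32 = 18.2788
SE = √(s_p²·(1/13+1/21)) = 1.5088
t = (41.923−33.000)/1.5088 = 5.9140
df = 32

test statistic = 5.914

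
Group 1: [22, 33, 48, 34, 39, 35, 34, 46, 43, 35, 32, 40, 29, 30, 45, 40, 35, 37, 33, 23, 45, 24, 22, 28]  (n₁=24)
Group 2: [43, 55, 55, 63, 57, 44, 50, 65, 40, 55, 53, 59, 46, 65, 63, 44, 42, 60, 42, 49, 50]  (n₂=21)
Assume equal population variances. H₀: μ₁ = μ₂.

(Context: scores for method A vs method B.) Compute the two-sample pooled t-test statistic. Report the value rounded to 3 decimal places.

x̄₁=34.667, s₁=7.671, n₁=24
x̄₂=52.381, s₂=8.213, n₂=21
s_p² = [23·7.671² + 20·8.213²]/43 = 62.8439
SE = √(s_p²·(1/24+1/21)) = 2.3688
t = (34.667−52.381)/2.3688 = -7.4783
df = 43

test statistic = -7.478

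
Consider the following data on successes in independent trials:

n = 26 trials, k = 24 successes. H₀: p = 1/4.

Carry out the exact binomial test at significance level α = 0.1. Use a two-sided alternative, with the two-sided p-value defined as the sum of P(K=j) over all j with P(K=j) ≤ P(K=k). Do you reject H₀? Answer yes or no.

Exact binomial: n=26, k=24, p₀=1/4=0.2500
P(X=j) = C(n,j)·p₀^j·(1−p₀)^(n−j); p = Σ P(X=j) over j with P(X=j) ≤ P(X=24)
p-value (two-sided) = 0.00000
At α=0.1: p < α → reject H₀

reject H₀: yes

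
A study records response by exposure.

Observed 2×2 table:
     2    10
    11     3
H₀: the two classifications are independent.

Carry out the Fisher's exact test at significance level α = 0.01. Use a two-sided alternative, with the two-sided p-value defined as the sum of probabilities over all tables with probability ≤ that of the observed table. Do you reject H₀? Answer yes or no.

reject H₀: yes

Margins: r₁=12, r₂=14, c₁=13, c₂=13, n=26
p_obs = C(12,2)·C(14,11)/C(26,13); sum pmf over tables with pmf ≤ p_obs
p-value (two-sided) = 0.00483
At α=0.01: p < α → reject H₀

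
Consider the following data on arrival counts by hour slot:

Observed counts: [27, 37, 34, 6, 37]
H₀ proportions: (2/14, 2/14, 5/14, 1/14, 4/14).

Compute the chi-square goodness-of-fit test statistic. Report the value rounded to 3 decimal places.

test statistic = 23.669

n = 141; E_i = n·p_i = [20.14, 20.14, 50.36, 10.07, 40.29]
χ² = (27−20.14)²/20.14 + (37−20.14)²/20.14 + (34−50.36)²/50.36 + (6−10.07)²/10.07 + (37−40.29)²/40.29 = 23.6688
df = 4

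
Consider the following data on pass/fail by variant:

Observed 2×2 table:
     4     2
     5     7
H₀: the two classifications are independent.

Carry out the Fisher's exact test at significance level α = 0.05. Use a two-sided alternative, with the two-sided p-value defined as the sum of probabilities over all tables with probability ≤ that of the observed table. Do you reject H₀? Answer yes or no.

Margins: r₁=6, r₂=12, c₁=9, c₂=9, n=18
p_obs = C(6,4)·C(12,5)/C(18,9); sum pmf over tables with pmf ≤ p_obs
p-value (two-sided) = 0.61991
At α=0.05: p ≥ α → fail to reject H₀

reject H₀: no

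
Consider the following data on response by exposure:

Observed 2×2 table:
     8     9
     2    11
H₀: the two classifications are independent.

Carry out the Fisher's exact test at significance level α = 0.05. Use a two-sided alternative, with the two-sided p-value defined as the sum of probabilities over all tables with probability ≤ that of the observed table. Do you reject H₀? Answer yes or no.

Margins: r₁=17, r₂=13, c₁=10, c₂=20, n=30
p_obs = C(17,8)·C(13,2)/C(30,10); sum pmf over tables with pmf ≤ p_obs
p-value (two-sided) = 0.11935
At α=0.05: p ≥ α → fail to reject H₀

reject H₀: no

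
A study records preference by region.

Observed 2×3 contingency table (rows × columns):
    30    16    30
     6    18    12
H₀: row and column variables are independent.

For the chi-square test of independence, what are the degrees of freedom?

degrees of freedom = 2

df = (r−1)(c−1) = (2−1)·(3−1) = 2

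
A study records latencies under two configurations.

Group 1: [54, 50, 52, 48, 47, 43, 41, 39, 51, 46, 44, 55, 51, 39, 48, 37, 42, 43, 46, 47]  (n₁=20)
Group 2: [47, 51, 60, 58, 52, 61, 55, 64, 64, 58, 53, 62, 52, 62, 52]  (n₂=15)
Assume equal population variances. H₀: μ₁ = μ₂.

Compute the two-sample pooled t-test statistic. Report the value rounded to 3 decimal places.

x̄₁=46.150, s₁=5.122, n₁=20
x̄₂=56.733, s₂=5.378, n₂=15
s_p² = [19·5.122² + 14·5.378²]/33 = 27.3783
SE = √(s_p²·(1/20+1/15)) = 1.7872
t = (46.150−56.733)/1.7872 = -5.9217
df = 33

test statistic = -5.922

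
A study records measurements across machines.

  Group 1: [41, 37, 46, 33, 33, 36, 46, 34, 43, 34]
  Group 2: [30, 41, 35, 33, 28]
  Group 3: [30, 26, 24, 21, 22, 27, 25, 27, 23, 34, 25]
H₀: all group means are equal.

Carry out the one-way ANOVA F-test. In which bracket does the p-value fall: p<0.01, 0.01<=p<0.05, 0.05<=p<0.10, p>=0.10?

Group means [38.30, 33.40, 25.82], grand mean 32.077
SSB = Σnᵢ(x̄ᵢ−x̄)² = 826.910; SSW = ΣΣ(x−x̄ᵢ)² = 486.936
MSB = 826.910/2 = 413.4549; MSW = 486.936/23 = 21.1711
F = MSB/MSW = 19.5292
df = (2, 23)
p-value (upper-tail) = 0.00001
→ bracket: p<0.01

p-value bracket: p<0.01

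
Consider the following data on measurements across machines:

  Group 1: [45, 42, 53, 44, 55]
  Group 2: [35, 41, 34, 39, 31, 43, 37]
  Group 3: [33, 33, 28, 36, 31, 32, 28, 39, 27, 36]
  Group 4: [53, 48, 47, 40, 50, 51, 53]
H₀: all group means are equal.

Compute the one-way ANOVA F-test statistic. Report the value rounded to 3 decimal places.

Group means [47.80, 37.14, 32.30, 48.86], grand mean 40.138
SSB = Σnᵢ(x̄ᵢ−x̄)² = 1502.834; SSW = ΣΣ(x−x̄ᵢ)² = 502.614
MSB = 1502.834/3 = 500.9447; MSW = 502.614/25 = 20.1046
F = MSB/MSW = 24.9170
df = (3, 25)

test statistic = 24.917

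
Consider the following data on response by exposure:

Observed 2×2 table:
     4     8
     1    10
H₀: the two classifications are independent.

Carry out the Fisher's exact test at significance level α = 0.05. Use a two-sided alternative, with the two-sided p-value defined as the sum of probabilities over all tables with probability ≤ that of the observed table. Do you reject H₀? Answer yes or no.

Margins: r₁=12, r₂=11, c₁=5, c₂=18, n=23
p_obs = C(12,4)·C(11,1)/C(23,5); sum pmf over tables with pmf ≤ p_obs
p-value (two-sided) = 0.31677
At α=0.05: p ≥ α → fail to reject H₀

reject H₀: no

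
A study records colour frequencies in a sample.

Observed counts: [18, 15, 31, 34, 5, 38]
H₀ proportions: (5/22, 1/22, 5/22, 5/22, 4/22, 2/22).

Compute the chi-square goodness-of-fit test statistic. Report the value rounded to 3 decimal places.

test statistic = 83.907

n = 141; E_i = n·p_i = [32.05, 6.41, 32.05, 32.05, 25.64, 12.82]
χ² = (18−32.05)²/32.05 + (15−6.41)²/6.41 + (31−32.05)²/32.05 + (34−32.05)²/32.05 + (5−25.64)²/25.64 + (38−12.82)²/12.82 = 83.9071
df = 5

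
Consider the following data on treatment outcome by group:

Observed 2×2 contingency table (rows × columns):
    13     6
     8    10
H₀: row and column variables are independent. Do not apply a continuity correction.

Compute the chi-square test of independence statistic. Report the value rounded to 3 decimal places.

Row totals [19, 18], col totals [21, 16], n=37
χ² = (13−10.78)²/10.78 + (6−8.22)²/8.22 + (8−10.22)²/10.22 + (10−7.78)²/7.78 = 2.1650
df = 1

test statistic = 2.165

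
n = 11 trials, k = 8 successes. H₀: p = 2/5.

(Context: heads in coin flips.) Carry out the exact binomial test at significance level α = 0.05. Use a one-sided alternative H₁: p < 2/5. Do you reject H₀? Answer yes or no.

Exact binomial: n=11, k=8, p₀=2/5=0.4000
P(X≤8) from Σ C(n,i)·p₀^i·(1−p₀)^(n−i)
p-value (one-sided, H₁ less) = 0.99408
At α=0.05: p ≥ α → fail to reject H₀

reject H₀: no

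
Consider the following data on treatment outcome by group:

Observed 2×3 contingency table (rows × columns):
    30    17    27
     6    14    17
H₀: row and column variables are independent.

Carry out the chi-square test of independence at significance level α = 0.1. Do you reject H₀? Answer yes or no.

Row totals [74, 37], col totals [36, 31, 44], n=111
χ² = (30−24.00)²/24.00 + (17−20.67)²/20.67 + (27−29.33)²/29.33 + (6−12.00)²/12.00 + (14−10.33)²/10.33 + (17−14.67)²/14.67 = 7.0084
df = 2
p-value (upper-tail) = 0.03007
At α=0.1: p < α → reject H₀

reject H₀: yes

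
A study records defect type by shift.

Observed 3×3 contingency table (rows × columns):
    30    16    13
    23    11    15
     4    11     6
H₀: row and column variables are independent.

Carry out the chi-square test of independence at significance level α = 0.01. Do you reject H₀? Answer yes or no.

Row totals [59, 49, 21], col totals [57, 38, 34], n=129
χ² = (30−26.07)²/26.07 + (16−17.38)²/17.38 + (13−15.55)²/15.55 + (23−21.65)²/21.65 + (11−14.43)²/14.43 + (15−12.91)²/12.91 + (4−9.28)²/9.28 + (11−6.19)²/6.19 + (6−5.53)²/5.53 = 9.1468
df = 4
p-value (upper-tail) = 0.05753
At α=0.01: p ≥ α → fail to reject H₀

reject H₀: no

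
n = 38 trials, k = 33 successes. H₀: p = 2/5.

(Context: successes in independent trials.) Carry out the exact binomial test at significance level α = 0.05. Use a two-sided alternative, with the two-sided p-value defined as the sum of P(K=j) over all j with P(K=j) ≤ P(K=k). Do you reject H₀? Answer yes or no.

reject H₀: yes

Exact binomial: n=38, k=33, p₀=2/5=0.4000
P(X=j) = C(n,j)·p₀^j·(1−p₀)^(n−j); p = Σ P(X=j) over j with P(X=j) ≤ P(X=33)
p-value (two-sided) = 0.00000
At α=0.05: p < α → reject H₀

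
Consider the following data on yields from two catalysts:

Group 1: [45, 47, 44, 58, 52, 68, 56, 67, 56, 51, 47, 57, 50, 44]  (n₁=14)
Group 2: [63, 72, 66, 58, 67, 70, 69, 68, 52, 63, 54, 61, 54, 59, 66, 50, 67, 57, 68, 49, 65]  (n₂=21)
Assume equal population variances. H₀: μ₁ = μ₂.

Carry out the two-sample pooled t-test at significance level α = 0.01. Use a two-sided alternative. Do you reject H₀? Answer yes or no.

reject H₀: yes

x̄₁=53.000, s₁=7.805, n₁=14
x̄₂=61.810, s₂=6.961, n₂=21
s_p² = [13·7.805² + 20·6.961²]/33 = 53.3709
SE = √(s_p²·(1/14+1/21)) = 2.5206
t = (53.000−61.810)/2.5206 = -3.4949
df = 33
p-value (two-sided) = 0.00137
At α=0.01: p < α → reject H₀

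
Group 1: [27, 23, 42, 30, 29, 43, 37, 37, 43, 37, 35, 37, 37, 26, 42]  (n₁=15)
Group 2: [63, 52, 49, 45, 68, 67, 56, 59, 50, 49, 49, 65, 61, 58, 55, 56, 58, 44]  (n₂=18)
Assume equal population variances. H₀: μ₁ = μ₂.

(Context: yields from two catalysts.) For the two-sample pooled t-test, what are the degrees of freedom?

df = n₁ + n₂ − 2 = 15 + 18 − 2 = 31

degrees of freedom = 31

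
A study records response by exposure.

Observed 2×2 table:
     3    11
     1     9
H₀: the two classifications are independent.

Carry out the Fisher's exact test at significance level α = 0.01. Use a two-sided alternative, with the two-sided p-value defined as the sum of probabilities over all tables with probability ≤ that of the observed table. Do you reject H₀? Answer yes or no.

Margins: r₁=14, r₂=10, c₁=4, c₂=20, n=24
p_obs = C(14,3)·C(10,1)/C(24,4); sum pmf over tables with pmf ≤ p_obs
p-value (two-sided) = 0.61462
At α=0.01: p ≥ α → fail to reject H₀

reject H₀: no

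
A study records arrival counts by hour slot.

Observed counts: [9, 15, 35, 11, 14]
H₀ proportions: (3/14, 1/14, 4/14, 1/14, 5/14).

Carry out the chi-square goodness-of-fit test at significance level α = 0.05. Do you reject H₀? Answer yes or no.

n = 84; E_i = n·p_i = [18.00, 6.00, 24.00, 6.00, 30.00]
χ² = (9−18.00)²/18.00 + (15−6.00)²/6.00 + (35−24.00)²/24.00 + (11−6.00)²/6.00 + (14−30.00)²/30.00 = 35.7417
df = 4
p-value (upper-tail) = 0.00000
At α=0.05: p < α → reject H₀

reject H₀: yes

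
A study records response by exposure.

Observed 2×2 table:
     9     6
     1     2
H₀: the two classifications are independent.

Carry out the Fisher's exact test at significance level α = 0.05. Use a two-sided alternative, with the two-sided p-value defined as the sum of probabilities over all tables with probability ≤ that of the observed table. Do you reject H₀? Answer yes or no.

reject H₀: no

Margins: r₁=15, r₂=3, c₁=10, c₂=8, n=18
p_obs = C(15,9)·C(3,1)/C(18,10); sum pmf over tables with pmf ≤ p_obs
p-value (two-sided) = 0.55882
At α=0.05: p ≥ α → fail to reject H₀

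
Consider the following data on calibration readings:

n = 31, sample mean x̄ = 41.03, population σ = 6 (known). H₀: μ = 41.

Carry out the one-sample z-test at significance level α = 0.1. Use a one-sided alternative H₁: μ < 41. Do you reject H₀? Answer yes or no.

SE = σ/√n = 6/√31 = 1.0776
z = (x̄−μ₀)/SE = (41.03−41)/1.0776 = 0.0278
p-value (one-sided, H₁ less) = 0.51110
At α=0.1: p ≥ α → fail to reject H₀

reject H₀: no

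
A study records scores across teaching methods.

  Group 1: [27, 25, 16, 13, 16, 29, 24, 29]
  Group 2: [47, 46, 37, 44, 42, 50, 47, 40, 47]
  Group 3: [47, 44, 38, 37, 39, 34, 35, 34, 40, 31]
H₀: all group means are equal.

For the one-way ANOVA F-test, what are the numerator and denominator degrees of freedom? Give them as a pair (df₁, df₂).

k = 3 groups, N = 27 total
df = (k−1, N−k) = (3−1, 27−3) = (2, 24)

degrees of freedom = [2, 24]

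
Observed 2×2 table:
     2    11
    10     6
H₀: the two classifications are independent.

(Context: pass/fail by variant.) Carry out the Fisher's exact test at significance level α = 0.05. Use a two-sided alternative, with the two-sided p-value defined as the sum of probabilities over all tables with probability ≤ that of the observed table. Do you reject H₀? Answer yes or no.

Margins: r₁=13, r₂=16, c₁=12, c₂=17, n=29
p_obs = C(13,2)·C(16,10)/C(29,12); sum pmf over tables with pmf ≤ p_obs
p-value (two-sided) = 0.02157
At α=0.05: p < α → reject H₀

reject H₀: yes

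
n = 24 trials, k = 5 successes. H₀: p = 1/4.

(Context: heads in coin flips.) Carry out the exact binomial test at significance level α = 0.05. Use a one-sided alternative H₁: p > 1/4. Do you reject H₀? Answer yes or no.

reject H₀: no

Exact binomial: n=24, k=5, p₀=1/4=0.2500
P(X≥5) from Σ C(n,i)·p₀^i·(1−p₀)^(n−i)
p-value (one-sided, H₁ greater) = 0.75335
At α=0.05: p ≥ α → fail to reject H₀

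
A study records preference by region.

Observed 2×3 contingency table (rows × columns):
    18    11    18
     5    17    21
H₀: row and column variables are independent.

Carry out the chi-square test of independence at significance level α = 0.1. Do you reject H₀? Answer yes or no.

Row totals [47, 43], col totals [23, 28, 39], n=90
χ² = (18−12.01)²/12.01 + (11−14.62)²/14.62 + (18−20.37)²/20.37 + (5−10.99)²/10.99 + (17−13.38)²/13.38 + (21−18.63)²/18.63 = 8.7037
df = 2
p-value (upper-tail) = 0.01288
At α=0.1: p < α → reject H₀

reject H₀: yes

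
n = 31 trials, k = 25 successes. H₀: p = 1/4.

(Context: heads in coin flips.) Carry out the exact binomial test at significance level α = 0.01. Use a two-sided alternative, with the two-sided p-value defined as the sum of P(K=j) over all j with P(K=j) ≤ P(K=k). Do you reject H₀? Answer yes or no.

reject H₀: yes

Exact binomial: n=31, k=25, p₀=1/4=0.2500
P(X=j) = C(n,j)·p₀^j·(1−p₀)^(n−j); p = Σ P(X=j) over j with P(X=j) ≤ P(X=25)
p-value (two-sided) = 0.00000
At α=0.01: p < α → reject H₀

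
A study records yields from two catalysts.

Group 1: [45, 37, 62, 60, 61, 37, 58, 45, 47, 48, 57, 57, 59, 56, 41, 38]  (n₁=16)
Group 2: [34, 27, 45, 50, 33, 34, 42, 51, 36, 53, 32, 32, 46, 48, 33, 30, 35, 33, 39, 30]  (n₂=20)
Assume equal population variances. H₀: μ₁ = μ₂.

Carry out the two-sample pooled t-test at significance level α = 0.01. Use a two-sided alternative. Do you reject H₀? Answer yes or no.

reject H₀: yes

x̄₁=50.500, s₁=9.187, n₁=16
x̄₂=38.150, s₂=7.975, n₂=20
s_p² = [15·9.187² + 19·7.975²]/34 = 72.7809
SE = √(s_p²·(1/16+1/20)) = 2.8614
t = (50.500−38.150)/2.8614 = 4.3160
df = 34
p-value (two-sided) = 0.00013
At α=0.01: p < α → reject H₀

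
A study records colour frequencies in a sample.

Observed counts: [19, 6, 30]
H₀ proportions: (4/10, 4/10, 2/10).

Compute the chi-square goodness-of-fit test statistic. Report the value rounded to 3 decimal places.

test statistic = 44.864

n = 55; E_i = n·p_i = [22.00, 22.00, 11.00]
χ² = (19−22.00)²/22.00 + (6−22.00)²/22.00 + (30−11.00)²/11.00 = 44.8636
df = 2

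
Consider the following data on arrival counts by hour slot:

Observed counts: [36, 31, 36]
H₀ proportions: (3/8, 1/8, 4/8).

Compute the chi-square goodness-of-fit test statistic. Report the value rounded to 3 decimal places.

test statistic = 30.359

n = 103; E_i = n·p_i = [38.62, 12.88, 51.50]
χ² = (36−38.62)²/38.62 + (31−12.88)²/12.88 + (36−51.50)²/51.50 = 30.3592
df = 2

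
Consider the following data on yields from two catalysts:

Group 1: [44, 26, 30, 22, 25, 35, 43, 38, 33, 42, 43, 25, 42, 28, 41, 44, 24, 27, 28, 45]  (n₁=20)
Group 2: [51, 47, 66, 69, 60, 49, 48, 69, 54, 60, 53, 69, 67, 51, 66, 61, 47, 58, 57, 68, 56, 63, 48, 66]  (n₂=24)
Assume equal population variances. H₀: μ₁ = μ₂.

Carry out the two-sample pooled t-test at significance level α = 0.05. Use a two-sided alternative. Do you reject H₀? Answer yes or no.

reject H₀: yes

x̄₁=34.250, s₁=8.220, n₁=20
x̄₂=58.458, s₂=7.912, n₂=24
s_p² = [19·8.220² + 23·7.912²]/42 = 64.8502
SE = √(s_p²·(1/20+1/24)) = 2.4382
t = (34.250−58.458)/2.4382 = -9.9290
df = 42
p-value (two-sided) = 0.00000
At α=0.05: p < α → reject H₀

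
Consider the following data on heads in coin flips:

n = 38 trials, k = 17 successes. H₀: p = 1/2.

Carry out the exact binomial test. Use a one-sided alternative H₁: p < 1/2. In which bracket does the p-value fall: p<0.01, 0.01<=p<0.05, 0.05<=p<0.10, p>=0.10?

p-value bracket: p>=0.10

Exact binomial: n=38, k=17, p₀=1/2=0.5000
P(X≤17) from Σ C(n,i)·p₀^i·(1−p₀)^(n−i)
p-value (one-sided, H₁ less) = 0.31355
→ bracket: p>=0.10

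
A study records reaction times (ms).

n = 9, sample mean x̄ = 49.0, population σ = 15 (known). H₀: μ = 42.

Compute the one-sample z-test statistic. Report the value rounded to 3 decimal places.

SE = σ/√n = 15/√9 = 5.0000
z = (x̄−μ₀)/SE = (49.0−42)/5.0000 = 1.4000

test statistic = 1.400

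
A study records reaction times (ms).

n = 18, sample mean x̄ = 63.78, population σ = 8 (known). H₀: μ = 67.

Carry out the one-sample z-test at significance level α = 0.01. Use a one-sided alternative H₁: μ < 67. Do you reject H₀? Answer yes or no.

reject H₀: no

SE = σ/√n = 8/√18 = 1.8856
z = (x̄−μ₀)/SE = (63.78−67)/1.8856 = -1.7077
p-value (one-sided, H₁ less) = 0.04385
At α=0.01: p ≥ α → fail to reject H₀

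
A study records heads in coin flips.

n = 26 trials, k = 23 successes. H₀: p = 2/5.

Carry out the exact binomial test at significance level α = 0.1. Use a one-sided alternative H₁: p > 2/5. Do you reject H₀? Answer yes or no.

reject H₀: yes

Exact binomial: n=26, k=23, p₀=2/5=0.4000
P(X≥23) from Σ C(n,i)·p₀^i·(1−p₀)^(n−i)
p-value (one-sided, H₁ greater) = 0.00000
At α=0.1: p < α → reject H₀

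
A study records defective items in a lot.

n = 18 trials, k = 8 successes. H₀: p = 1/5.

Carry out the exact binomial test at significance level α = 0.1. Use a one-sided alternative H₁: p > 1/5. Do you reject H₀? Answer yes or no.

Exact binomial: n=18, k=8, p₀=1/5=0.2000
P(X≥8) from Σ C(n,i)·p₀^i·(1−p₀)^(n−i)
p-value (one-sided, H₁ greater) = 0.01628
At α=0.1: p < α → reject H₀

reject H₀: yes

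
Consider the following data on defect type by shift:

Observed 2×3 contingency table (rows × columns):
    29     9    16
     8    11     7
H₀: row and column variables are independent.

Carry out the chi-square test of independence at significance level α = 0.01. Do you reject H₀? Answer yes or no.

reject H₀: no

Row totals [54, 26], col totals [37, 20, 23], n=80
χ² = (29−24.98)²/24.98 + (9−13.50)²/13.50 + (16−15.53)²/15.53 + (8−12.03)²/12.03 + (11−6.50)²/6.50 + (7−7.47)²/7.47 = 6.6560
df = 2
p-value (upper-tail) = 0.03586
At α=0.01: p ≥ α → fail to reject H₀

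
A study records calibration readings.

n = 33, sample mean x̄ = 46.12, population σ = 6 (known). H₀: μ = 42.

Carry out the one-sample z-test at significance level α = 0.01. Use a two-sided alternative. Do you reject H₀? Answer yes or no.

SE = σ/√n = 6/√33 = 1.0445
z = (x̄−μ₀)/SE = (46.12−42)/1.0445 = 3.9446
p-value (two-sided) = 0.00008
At α=0.01: p < α → reject H₀

reject H₀: yes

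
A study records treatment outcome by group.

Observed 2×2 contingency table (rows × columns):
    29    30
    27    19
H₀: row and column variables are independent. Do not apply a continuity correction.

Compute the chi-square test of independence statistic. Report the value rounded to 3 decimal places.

test statistic = 0.946

Row totals [59, 46], col totals [56, 49], n=105
χ² = (29−31.47)²/31.47 + (30−27.53)²/27.53 + (27−24.53)²/24.53 + (19−21.47)²/21.47 = 0.9458
df = 1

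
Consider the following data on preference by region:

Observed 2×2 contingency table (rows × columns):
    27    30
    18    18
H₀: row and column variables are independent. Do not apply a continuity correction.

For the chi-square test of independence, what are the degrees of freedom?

degrees of freedom = 1

df = (r−1)(c−1) = (2−1)·(2−1) = 1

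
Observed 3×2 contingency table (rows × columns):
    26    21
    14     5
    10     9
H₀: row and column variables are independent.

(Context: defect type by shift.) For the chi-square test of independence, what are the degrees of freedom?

df = (r−1)(c−1) = (3−1)·(2−1) = 2

degrees of freedom = 2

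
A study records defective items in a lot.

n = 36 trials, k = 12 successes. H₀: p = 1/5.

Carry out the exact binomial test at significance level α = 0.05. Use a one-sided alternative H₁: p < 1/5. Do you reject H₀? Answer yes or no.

reject H₀: no

Exact binomial: n=36, k=12, p₀=1/5=0.2000
P(X≤12) from Σ C(n,i)·p₀^i·(1−p₀)^(n−i)
p-value (one-sided, H₁ less) = 0.98178
At α=0.05: p ≥ α → fail to reject H₀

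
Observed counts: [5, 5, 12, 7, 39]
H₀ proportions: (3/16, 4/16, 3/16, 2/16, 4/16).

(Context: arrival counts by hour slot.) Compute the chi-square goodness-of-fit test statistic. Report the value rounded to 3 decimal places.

n = 68; E_i = n·p_i = [12.75, 17.00, 12.75, 8.50, 17.00]
χ² = (5−12.75)²/12.75 + (5−17.00)²/17.00 + (12−12.75)²/12.75 + (7−8.50)²/8.50 + (39−17.00)²/17.00 = 41.9608
df = 4

test statistic = 41.961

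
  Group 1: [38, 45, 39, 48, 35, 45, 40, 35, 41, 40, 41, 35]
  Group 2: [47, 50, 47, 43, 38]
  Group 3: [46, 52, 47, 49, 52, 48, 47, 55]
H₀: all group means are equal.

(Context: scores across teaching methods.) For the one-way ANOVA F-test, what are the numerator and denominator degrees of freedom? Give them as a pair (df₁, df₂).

degrees of freedom = [2, 22]

k = 3 groups, N = 25 total
df = (k−1, N−k) = (3−1, 25−3) = (2, 22)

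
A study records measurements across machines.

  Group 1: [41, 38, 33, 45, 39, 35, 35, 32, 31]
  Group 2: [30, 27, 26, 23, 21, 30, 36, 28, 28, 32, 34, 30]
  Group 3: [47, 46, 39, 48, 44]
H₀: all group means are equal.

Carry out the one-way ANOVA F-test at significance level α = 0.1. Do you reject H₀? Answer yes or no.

Group means [36.56, 28.75, 44.80], grand mean 34.538
SSB = Σnᵢ(x̄ᵢ−x̄)² = 965.189; SSW = ΣΣ(x−x̄ᵢ)² = 419.272
MSB = 965.189/2 = 482.5947; MSW = 419.272/23 = 18.2292
F = MSB/MSW = 26.4737
df = (2, 23)
p-value (upper-tail) = 0.00000
At α=0.1: p < α → reject H₀

reject H₀: yes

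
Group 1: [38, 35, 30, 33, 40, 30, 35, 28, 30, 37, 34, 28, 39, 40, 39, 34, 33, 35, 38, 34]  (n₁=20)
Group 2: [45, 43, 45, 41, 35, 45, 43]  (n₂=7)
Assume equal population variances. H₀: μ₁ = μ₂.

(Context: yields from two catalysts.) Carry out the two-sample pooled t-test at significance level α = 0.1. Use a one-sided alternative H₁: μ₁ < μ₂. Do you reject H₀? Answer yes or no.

reject H₀: yes

x̄₁=34.500, s₁=3.859, n₁=20
x̄₂=42.429, s₂=3.599, n₂=7
s_p² = [19·3.859² + 6·3.599²]/25 = 14.4286
SE = √(s_p²·(1/20+1/7)) = 1.6681
t = (34.500−42.429)/1.6681 = -4.7530
df = 25
p-value (one-sided, H₁ less) = 0.00004
At α=0.1: p < α → reject H₀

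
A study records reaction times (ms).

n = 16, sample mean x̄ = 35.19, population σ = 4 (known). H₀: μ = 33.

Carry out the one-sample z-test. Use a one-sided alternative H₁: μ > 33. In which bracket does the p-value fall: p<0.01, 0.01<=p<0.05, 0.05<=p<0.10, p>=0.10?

p-value bracket: 0.01<=p<0.05

SE = σ/√n = 4/√16 = 1.0000
z = (x̄−μ₀)/SE = (35.19−33)/1.0000 = 2.1900
p-value (one-sided, H₁ greater) = 0.01426
→ bracket: 0.01<=p<0.05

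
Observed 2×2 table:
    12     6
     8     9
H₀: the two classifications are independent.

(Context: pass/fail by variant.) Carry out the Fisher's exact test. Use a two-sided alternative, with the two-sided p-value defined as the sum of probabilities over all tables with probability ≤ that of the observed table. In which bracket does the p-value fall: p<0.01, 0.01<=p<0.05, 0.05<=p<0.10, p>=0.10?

Margins: r₁=18, r₂=17, c₁=20, c₂=15, n=35
p_obs = C(18,12)·C(17,8)/C(35,20); sum pmf over tables with pmf ≤ p_obs
p-value (two-sided) = 0.31453
→ bracket: p>=0.10

p-value bracket: p>=0.10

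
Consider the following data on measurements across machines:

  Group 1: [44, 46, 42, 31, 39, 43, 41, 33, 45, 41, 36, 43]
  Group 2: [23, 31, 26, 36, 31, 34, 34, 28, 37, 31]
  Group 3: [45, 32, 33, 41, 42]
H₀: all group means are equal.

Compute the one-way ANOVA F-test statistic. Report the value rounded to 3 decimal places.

Group means [40.33, 31.10, 38.60], grand mean 36.593
SSB = Σnᵢ(x̄ᵢ−x̄)² = 489.752; SSW = ΣΣ(x−x̄ᵢ)² = 556.767
MSB = 489.752/2 = 244.8759; MSW = 556.767/24 = 23.1986
F = MSB/MSW = 10.5556
df = (2, 24)

test statistic = 10.556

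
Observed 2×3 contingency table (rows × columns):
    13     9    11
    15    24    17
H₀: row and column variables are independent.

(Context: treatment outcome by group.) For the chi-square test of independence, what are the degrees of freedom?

df = (r−1)(c−1) = (2−1)·(3−1) = 2

degrees of freedom = 2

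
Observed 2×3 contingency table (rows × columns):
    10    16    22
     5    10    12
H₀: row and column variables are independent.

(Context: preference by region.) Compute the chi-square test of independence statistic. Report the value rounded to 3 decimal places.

test statistic = 0.122

Row totals [48, 27], col totals [15, 26, 34], n=75
χ² = (10−9.60)²/9.60 + (16−16.64)²/16.64 + (22−21.76)²/21.76 + (5−5.40)²/5.40 + (10−9.36)²/9.36 + (12−12.24)²/12.24 = 0.1220
df = 2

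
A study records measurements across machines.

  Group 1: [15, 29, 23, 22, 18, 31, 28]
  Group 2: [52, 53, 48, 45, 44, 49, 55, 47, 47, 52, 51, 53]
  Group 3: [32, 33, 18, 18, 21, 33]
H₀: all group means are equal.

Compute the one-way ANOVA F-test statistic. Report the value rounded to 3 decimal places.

Group means [23.71, 49.67, 25.83], grand mean 36.680
SSB = Σnᵢ(x̄ᵢ−x̄)² = 3906.511; SSW = ΣΣ(x−x̄ᵢ)² = 632.929
MSB = 3906.511/2 = 1953.2557; MSW = 632.929/22 = 28.7695
F = MSB/MSW = 67.8933
df = (2, 22)

test statistic = 67.893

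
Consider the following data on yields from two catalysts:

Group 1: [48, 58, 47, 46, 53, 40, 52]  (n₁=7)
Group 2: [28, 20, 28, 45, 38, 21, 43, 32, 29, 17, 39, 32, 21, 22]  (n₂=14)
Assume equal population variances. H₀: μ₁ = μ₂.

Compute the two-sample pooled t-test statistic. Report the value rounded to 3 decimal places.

test statistic = 5.193

x̄₁=49.143, s₁=5.786, n₁=7
x̄₂=29.643, s₂=8.984, n₂=14
s_p² = [6·5.786² + 13·8.984²]/19 = 65.7932
SE = √(s_p²·(1/7+1/14)) = 3.7548
t = (49.143−29.643)/3.7548 = 5.1933
df = 19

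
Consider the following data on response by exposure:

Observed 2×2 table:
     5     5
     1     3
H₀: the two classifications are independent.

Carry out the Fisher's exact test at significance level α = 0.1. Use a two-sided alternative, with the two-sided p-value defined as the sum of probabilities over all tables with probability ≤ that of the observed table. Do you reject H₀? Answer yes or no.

Margins: r₁=10, r₂=4, c₁=6, c₂=8, n=14
p_obs = C(10,5)·C(4,1)/C(14,6); sum pmf over tables with pmf ≤ p_obs
p-value (two-sided) = 0.58042
At α=0.1: p ≥ α → fail to reject H₀

reject H₀: no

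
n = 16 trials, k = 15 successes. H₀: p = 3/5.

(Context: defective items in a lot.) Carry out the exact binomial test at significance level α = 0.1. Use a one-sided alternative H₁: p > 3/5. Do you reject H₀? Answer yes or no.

Exact binomial: n=16, k=15, p₀=3/5=0.6000
P(X≥15) from Σ C(n,i)·p₀^i·(1−p₀)^(n−i)
p-value (one-sided, H₁ greater) = 0.00329
At α=0.1: p < α → reject H₀

reject H₀: yes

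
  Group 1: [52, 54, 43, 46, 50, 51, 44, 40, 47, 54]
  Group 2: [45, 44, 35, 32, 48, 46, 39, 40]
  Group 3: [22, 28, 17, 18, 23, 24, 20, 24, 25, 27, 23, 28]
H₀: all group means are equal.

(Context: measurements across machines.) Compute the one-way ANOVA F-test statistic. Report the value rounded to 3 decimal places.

Group means [48.10, 41.12, 23.25], grand mean 36.300
SSB = Σnᵢ(x̄ᵢ−x̄)² = 3622.275; SSW = ΣΣ(x−x̄ᵢ)² = 574.025
MSB = 3622.275/2 = 1811.1375; MSW = 574.025/27 = 21.2602
F = MSB/MSW = 85.1892
df = (2, 27)

test statistic = 85.189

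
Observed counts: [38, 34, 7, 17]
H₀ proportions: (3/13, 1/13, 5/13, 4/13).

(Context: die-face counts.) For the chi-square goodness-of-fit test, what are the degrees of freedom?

degrees of freedom = 3

df = k − 1 = 4 − 1 = 3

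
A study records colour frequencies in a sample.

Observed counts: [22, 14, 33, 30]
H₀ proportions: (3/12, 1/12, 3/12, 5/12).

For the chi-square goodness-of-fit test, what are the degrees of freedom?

df = k − 1 = 4 − 1 = 3

degrees of freedom = 3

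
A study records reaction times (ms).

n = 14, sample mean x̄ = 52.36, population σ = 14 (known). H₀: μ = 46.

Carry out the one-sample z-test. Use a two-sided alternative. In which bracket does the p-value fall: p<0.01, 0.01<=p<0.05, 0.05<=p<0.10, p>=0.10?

SE = σ/√n = 14/√14 = 3.7417
z = (x̄−μ₀)/SE = (52.36−46)/3.7417 = 1.6998
p-value (two-sided) = 0.08917
→ bracket: 0.05<=p<0.10

p-value bracket: 0.05<=p<0.10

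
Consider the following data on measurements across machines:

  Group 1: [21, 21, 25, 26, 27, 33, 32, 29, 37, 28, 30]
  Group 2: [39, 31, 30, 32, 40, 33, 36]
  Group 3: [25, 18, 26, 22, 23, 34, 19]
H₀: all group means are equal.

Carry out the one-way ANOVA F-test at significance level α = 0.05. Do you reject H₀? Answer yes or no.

reject H₀: yes

Group means [28.09, 34.43, 23.86], grand mean 28.680
SSB = Σnᵢ(x̄ᵢ−x̄)² = 397.959; SSW = ΣΣ(x−x̄ᵢ)² = 503.481
MSB = 397.959/2 = 198.9797; MSW = 503.481/22 = 22.8855
F = MSB/MSW = 8.6946
df = (2, 22)
p-value (upper-tail) = 0.00165
At α=0.05: p < α → reject H₀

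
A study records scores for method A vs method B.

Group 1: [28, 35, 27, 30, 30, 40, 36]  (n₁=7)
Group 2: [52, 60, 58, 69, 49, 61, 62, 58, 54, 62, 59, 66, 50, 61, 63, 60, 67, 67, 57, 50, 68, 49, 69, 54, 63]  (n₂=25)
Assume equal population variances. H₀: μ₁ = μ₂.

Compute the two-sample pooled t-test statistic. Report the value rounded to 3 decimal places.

x̄₁=32.286, s₁=4.786, n₁=7
x̄₂=59.520, s₂=6.384, n₂=25
s_p² = [6·4.786² + 24·6.384²]/30 = 37.1890
SE = √(s_p²·(1/7+1/25)) = 2.6077
t = (32.286−59.520)/2.6077 = -10.4437
df = 30

test statistic = -10.444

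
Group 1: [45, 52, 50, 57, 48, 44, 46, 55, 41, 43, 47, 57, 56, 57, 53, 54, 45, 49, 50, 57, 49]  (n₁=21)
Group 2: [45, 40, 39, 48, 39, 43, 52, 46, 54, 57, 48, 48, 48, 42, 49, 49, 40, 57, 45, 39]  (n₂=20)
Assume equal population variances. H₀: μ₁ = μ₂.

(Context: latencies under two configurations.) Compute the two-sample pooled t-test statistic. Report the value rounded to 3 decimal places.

test statistic = 2.262

x̄₁=50.238, s₁=5.157, n₁=21
x̄₂=46.400, s₂=5.707, n₂=20
s_p² = [20·5.157² + 19·5.707²]/39 = 29.5028
SE = √(s_p²·(1/21+1/20)) = 1.6971
t = (50.238−46.400)/1.6971 = 2.2616
df = 39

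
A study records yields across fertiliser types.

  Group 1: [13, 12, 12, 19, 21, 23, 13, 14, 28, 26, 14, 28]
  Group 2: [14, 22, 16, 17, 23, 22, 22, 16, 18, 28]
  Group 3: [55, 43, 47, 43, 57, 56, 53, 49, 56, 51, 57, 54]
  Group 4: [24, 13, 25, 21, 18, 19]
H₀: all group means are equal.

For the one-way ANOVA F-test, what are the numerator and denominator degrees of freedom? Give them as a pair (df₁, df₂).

k = 4 groups, N = 40 total
df = (k−1, N−k) = (4−1, 40−4) = (3, 36)

degrees of freedom = [3, 36]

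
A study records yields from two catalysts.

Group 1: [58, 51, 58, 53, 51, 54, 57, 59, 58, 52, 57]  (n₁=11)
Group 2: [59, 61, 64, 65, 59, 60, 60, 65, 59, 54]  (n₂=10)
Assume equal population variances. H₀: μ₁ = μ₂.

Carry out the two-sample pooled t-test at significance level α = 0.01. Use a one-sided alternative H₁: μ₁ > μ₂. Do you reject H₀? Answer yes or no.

reject H₀: no

x̄₁=55.273, s₁=3.101, n₁=11
x̄₂=60.600, s₂=3.373, n₂=10
s_p² = [10·3.101² + 9·3.373²]/19 = 10.4517
SE = √(s_p²·(1/11+1/10)) = 1.4126
t = (55.273−60.600)/1.4126 = -3.7714
df = 19
p-value (one-sided, H₁ greater) = 0.99935
At α=0.01: p ≥ α → fail to reject H₀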